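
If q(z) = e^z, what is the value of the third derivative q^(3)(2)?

e^(2)

From the series, [(z - 2)^3] q = e^(2)/6; multiply by 3! = 6 to get e^(2).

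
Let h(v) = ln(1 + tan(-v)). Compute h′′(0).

Compose series: expand the inner function first, then feed it into the outer expansion.
The coefficient of v^2 in the expansion is -1/2, so h′′(0) = 2! * (-1/2) = -1.

-1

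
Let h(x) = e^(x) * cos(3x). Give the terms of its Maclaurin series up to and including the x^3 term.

-13*x^3/3 - 4*x^2 + x + 1

Write out both Maclaurin series and multiply, keeping only the needed powers.
[x^0] = 1;  [x^1] = 1;  [x^2] = -4;  [x^3] = -13/3.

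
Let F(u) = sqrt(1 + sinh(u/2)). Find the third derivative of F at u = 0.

7/64

Let u equal the inner series; expand the outer function in u and truncate.
From the series, [u^3] F = 7/384; multiply by 3! = 6 to get 7/64.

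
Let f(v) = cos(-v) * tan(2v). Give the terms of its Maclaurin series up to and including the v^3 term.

Write out both Maclaurin series and multiply, keeping only the needed powers.
f(0) = 0
f′(0) = 2
f′′(0) = 0
f′′′(0) = 10
Then c_k = f^(k)(0)/k! gives each Taylor coefficient.

5*v^3/3 + 2*v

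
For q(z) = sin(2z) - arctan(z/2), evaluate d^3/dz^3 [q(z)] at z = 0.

Combine the two series term by term.
The coefficient of z^3 in the expansion is -31/24, so q′′′(0) = 3! * (-31/24) = -31/4.

-31/4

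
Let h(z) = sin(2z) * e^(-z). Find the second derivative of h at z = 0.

Take the Cauchy product of the two expansions.
From the series, [z^2] h = -2; multiply by 2! = 2 to get -4.

-4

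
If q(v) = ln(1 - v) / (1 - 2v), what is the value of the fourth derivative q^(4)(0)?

Write out both Maclaurin series and multiply, keeping only the needed powers.
The coefficient of v^4 in the expansion is -131/12, so q^(4)(0) = 4! * (-131/12) = -262.

-262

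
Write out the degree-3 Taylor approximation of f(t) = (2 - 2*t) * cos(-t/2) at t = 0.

t^3/4 - t^2/4 - 2*t + 2

Distribute the polynomial across the series and collect like powers.
f(0) = 2
f′(0) = -2
f′′(0) = -1/2
f′′′(0) = 3/2
Dividing each by k! gives the coefficients c_0, ..., c_3.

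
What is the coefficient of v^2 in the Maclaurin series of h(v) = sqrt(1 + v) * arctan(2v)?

1

Write out both Maclaurin series and multiply, keeping only the needed powers.
h(0) = 0
h′(0) = 2
h′′(0) = 2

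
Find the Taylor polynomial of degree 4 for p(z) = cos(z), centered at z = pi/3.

(z - pi/3)^4/48 + sqrt(3)*(z - pi/3)^3/12 - (z - pi/3)^2/4 - sqrt(3)*(z - pi/3)/2 + 1/2

p(pi/3) = 1/2
p′(pi/3) = -sqrt(3)/2
p′′(pi/3) = -1/2
p′′′(pi/3) = sqrt(3)/2
p^(4)(pi/3) = 1/2
The Taylor polynomial is Σ p^(k)(pi/3)/k! · (z - pi/3)^k.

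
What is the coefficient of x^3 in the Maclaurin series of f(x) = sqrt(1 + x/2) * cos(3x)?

Write out both Maclaurin series and multiply, keeping only the needed powers.
f(0) = 1
f′(0) = 1/4
f′′(0) = -145/16
f′′′(0) = -429/64
So c_3 = f′′′(0)/3! = -143/128.

-143/128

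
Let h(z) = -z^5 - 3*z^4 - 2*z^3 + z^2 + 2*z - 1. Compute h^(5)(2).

From the series, [(z - 2)^5] h = -1; multiply by 5! = 120 to get -120.

-120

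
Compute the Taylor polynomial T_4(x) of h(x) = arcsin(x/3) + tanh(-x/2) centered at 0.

31*x^3/648 - x/6

Expand each term separately and add.
h(0) = 0
h′(0) = -1/6
h′′(0) = 0
h′′′(0) = 31/108
h^(4)(0) = 0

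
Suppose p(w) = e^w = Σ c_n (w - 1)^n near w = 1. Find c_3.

e/6

c_3 = p′′′(1)/3! = e/6.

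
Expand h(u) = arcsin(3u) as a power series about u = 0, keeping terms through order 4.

9*u^3/2 + 3*u

Differentiate repeatedly and evaluate at the center.
h(0) = 0
h′(0) = 3
h′′(0) = 0
h′′′(0) = 27
h^(4)(0) = 0
Dividing each by k! gives the coefficients c_0, ..., c_4.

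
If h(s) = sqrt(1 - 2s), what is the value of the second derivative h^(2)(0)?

The coefficient of s^2 in the expansion is -1/2, so h′′(0) = 2! * (-1/2) = -1.

-1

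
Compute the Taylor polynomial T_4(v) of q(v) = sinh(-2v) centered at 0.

q(0) = 0
q′(0) = -2
q′′(0) = 0
q′′′(0) = -8
q^(4)(0) = 0
Then c_k = q^(k)(0)/k! gives each Taylor coefficient.

-4*v^3/3 - 2*v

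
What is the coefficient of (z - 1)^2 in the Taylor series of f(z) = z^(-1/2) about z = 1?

3/8

Apply the Taylor formula c_k = f^(k)(a)/k!.
f(1) = 1
f′(1) = -1/2
f′′(1) = 3/4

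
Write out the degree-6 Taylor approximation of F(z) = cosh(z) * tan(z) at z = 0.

41*z^5/120 + 5*z^3/6 + z

Expand each factor separately, then convolve coefficients.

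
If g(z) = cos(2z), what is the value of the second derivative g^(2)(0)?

-4

Use the known series and substitute for the argument.
The coefficient of z^2 in the expansion is -2, so g′′(0) = 2! * (-2) = -4.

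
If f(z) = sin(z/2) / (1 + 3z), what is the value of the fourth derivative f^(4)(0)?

-645/2

Expand each factor separately, then convolve coefficients.
The coefficient of z^4 in the expansion is -215/16, so f^(4)(0) = 4! * (-215/16) = -645/2.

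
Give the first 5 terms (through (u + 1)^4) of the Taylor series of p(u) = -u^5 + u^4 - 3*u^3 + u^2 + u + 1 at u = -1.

Apply the Taylor formula c_k = f^(k)(a)/k!.

6*(u + 1)^4 - 17*(u + 1)^3 + 26*(u + 1)^2 - 19*(u + 1) + 6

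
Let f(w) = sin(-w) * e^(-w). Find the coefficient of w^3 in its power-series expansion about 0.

-1/3

Take the Cauchy product of the two expansions.
[w^0] = 0;  [w^1] = -1;  [w^2] = 1;  [w^3] = -1/3.
So c_3 = f′′′(0)/3! = -1/3.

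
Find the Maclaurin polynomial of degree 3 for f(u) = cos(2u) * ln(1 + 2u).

-4*u^3/3 - 2*u^2 + 2*u

Write out both Maclaurin series and multiply, keeping only the needed powers.
f(0) = 0
f′(0) = 2
f′′(0) = -4
f′′′(0) = -8
Then c_k = f^(k)(0)/k! gives each Taylor coefficient.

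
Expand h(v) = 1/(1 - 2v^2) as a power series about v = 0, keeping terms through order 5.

4*v^4 + 2*v^2 + 1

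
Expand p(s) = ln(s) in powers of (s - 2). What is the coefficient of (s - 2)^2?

Use the known series and substitute for the argument.
[(s - 2)^0] = ln(2);  [(s - 2)^1] = 1/2;  [(s - 2)^2] = -1/8.

-1/8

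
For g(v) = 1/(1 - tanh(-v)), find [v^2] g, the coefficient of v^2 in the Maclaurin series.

1

Substitute the inner expansion into the outer series and collect powers.
g(0) = 1
g′(0) = -1
g′′(0) = 2
So c_2 = g′′(0)/2! = 1.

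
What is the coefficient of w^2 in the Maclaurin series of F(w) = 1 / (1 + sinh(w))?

1

Use the geometric series for the reciprocal, then substitute.
F(0) = 1
F′(0) = -1
F′′(0) = 2
Then c_k = F^(k)(0)/k! gives each Taylor coefficient.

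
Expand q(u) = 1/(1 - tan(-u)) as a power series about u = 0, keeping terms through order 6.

Let u equal the inner series; expand the outer function in u and truncate.
q(0) = 1
q′(0) = -1
q′′(0) = 2
q′′′(0) = -8
q^(4)(0) = 40
q^(5)(0) = -256
q^(6)(0) = 1952

122*u^6/45 - 32*u^5/15 + 5*u^4/3 - 4*u^3/3 + u^2 - u + 1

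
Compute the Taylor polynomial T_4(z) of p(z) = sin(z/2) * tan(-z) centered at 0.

Multiply the two series term by term and collect like powers.
[z^0] = 0;  [z^1] = 0;  [z^2] = -1/2;  [z^3] = 0;  [z^4] = -7/48.

-7*z^4/48 - z^2/2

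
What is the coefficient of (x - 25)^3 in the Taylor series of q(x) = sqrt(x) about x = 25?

[(x - 25)^0] = 5;  [(x - 25)^1] = 1/10;  [(x - 25)^2] = -1/1000;  [(x - 25)^3] = 1/50000.
So c_3 = q′′′(25)/3! = 1/50000.

1/50000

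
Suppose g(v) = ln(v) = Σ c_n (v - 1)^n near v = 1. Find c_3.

1/3

[(v - 1)^0] = 0;  [(v - 1)^1] = 1;  [(v - 1)^2] = -1/2;  [(v - 1)^3] = 1/3.
So c_3 = g′′′(1)/3! = 1/3.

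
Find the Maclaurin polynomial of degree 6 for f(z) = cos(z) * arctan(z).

49*z^5/120 - 5*z^3/6 + z

Expand each factor separately, then convolve coefficients.
f(0) = 0
f′(0) = 1
f′′(0) = 0
f′′′(0) = -5
f^(4)(0) = 0
f^(5)(0) = 49
f^(6)(0) = 0
Dividing each by k! gives the coefficients c_0, ..., c_6.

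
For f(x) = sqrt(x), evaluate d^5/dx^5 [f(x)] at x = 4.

From the series, [(x - 4)^5] f = 7/131072; multiply by 5! = 120 to get 105/16384.

105/16384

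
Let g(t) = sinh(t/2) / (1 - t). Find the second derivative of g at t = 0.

1

Expand each factor separately, then convolve coefficients.
The coefficient of t^2 in the expansion is 1/2, so g′′(0) = 2! * (1/2) = 1.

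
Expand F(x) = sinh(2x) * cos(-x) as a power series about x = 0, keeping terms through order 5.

-19*x^5/60 + x^3/3 + 2*x

Write out both Maclaurin series and multiply, keeping only the needed powers.
F(0) = 0
F′(0) = 2
F′′(0) = 0
F′′′(0) = 2
F^(4)(0) = 0
F^(5)(0) = -38
The Taylor polynomial is Σ F^(k)(0)/k! · x^k.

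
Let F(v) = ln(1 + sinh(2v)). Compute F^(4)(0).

-160

Let u equal the inner series; expand the outer function in u and truncate.
The coefficient of v^4 in the expansion is -20/3, so F^(4)(0) = 4! * (-20/3) = -160.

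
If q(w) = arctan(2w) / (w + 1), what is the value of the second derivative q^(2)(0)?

Multiply the numerator's expansion by the denominator's geometric series.
From the series, [w^2] q = -2; multiply by 2! = 2 to get -4.

-4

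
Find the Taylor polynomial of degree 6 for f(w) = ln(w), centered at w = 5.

-(w - 5)^6/93750 + (w - 5)^5/15625 - (w - 5)^4/2500 + (w - 5)^3/375 - (w - 5)^2/50 + (w - 5)/5 + ln(5)

f(5) = ln(5)
f′(5) = 1/5
f′′(5) = -1/25
f′′′(5) = 2/125
f^(4)(5) = -6/625
f^(5)(5) = 24/3125
f^(6)(5) = -24/3125
Dividing each by k! gives the coefficients c_0, ..., c_6.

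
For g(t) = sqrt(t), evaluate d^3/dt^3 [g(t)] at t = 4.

3/256

The coefficient of (t - 4)^3 in the expansion is 1/512, so g′′′(4) = 3! * (1/512) = 3/256.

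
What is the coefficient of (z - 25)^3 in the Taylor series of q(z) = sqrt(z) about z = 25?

Differentiate repeatedly and evaluate at the center.
[(z - 25)^0] = 5;  [(z - 25)^1] = 1/10;  [(z - 25)^2] = -1/1000;  [(z - 25)^3] = 1/50000.
So c_3 = q′′′(25)/3! = 1/50000.

1/50000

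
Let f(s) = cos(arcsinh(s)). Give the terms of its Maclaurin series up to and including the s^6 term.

-17*s^6/144 + 5*s^4/24 - s^2/2 + 1

Plug the Maclaurin series of the inner function into that of the outer and collect terms.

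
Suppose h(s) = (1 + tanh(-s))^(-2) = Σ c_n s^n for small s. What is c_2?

Let u equal the inner series; expand the outer function in u and truncate.
h(0) = 1
h′(0) = 2
h′′(0) = 6
So c_2 = h′′(0)/2! = 3.

3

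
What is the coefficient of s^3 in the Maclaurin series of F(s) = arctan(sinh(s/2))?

-1/48

Substitute the inner expansion into the outer series and collect powers.
F(0) = 0
F′(0) = 1/2
F′′(0) = 0
F′′′(0) = -1/8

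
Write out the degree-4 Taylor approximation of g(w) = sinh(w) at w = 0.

g(0) = 0
g′(0) = 1
g′′(0) = 0
g′′′(0) = 1
g^(4)(0) = 0

w^3/6 + w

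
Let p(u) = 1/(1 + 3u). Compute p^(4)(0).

1944

The coefficient of u^4 in the expansion is 81, so p^(4)(0) = 4! * (81) = 1944.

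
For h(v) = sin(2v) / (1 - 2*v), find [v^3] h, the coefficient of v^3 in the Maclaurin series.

Multiply the numerator's expansion by the denominator's geometric series.

20/3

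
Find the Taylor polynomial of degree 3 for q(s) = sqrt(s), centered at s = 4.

q(4) = 2
q′(4) = 1/4
q′′(4) = -1/32
q′′′(4) = 3/256
Then c_k = q^(k)(4)/k! gives each Taylor coefficient.

(s - 4)^3/512 - (s - 4)^2/64 + (s - 4)/4 + 2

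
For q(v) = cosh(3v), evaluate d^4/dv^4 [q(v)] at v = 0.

81

Use the known series and substitute for the argument.
The coefficient of v^4 in the expansion is 27/8, so q^(4)(0) = 4! * (27/8) = 81.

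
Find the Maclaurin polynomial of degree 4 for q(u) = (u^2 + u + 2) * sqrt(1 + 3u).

Distribute the polynomial across the series and collect like powers.
q(0) = 2
q′(0) = 4
q′′(0) = 1/2
q′′′(0) = 45/2
q^(4)(0) = -1107/8
Then c_k = q^(k)(0)/k! gives each Taylor coefficient.

-369*u^4/64 + 15*u^3/4 + u^2/4 + 4*u + 2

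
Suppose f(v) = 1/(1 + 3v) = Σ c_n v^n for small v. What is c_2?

9

[v^0] = 1;  [v^1] = -3;  [v^2] = 9.
So c_2 = f′′(0)/2! = 9.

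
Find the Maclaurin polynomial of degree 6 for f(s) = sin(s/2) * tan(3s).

20497*s^6/1280 + 71*s^4/16 + 3*s^2/2

Write out both Maclaurin series and multiply, keeping only the needed powers.
f(0) = 0
f′(0) = 0
f′′(0) = 3
f′′′(0) = 0
f^(4)(0) = 213/2
f^(5)(0) = 0
f^(6)(0) = 184473/16
The Taylor polynomial is Σ f^(k)(0)/k! · s^k.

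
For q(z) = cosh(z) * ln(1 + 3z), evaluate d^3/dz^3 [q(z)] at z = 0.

Multiply the two series term by term and collect like powers.
From the series, [z^3] q = 21/2; multiply by 3! = 6 to get 63.

63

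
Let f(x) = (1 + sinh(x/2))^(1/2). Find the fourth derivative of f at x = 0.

-31/256

Compose series: expand the inner function first, then feed it into the outer expansion.
The coefficient of x^4 in the expansion is -31/6144, so f^(4)(0) = 4! * (-31/6144) = -31/256.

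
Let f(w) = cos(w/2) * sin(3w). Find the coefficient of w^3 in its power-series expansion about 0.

Write out both Maclaurin series and multiply, keeping only the needed powers.
[w^0] = 0;  [w^1] = 3;  [w^2] = 0;  [w^3] = -39/8.

-39/8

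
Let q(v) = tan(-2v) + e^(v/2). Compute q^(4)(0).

Add the two expansions coefficient-wise.
The coefficient of v^4 in the expansion is 1/384, so q^(4)(0) = 4! * (1/384) = 1/16.

1/16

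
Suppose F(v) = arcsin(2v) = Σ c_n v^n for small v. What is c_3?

4/3

[v^0] = 0;  [v^1] = 2;  [v^2] = 0;  [v^3] = 4/3.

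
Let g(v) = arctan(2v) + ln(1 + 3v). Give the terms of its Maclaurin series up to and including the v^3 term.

19*v^3/3 - 9*v^2/2 + 5*v

Expand each term separately and add.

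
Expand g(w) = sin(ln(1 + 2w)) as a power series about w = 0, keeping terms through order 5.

-8*w^5/3 + 4*w^3/3 - 2*w^2 + 2*w

Let u equal the inner series; expand the outer function in u and truncate.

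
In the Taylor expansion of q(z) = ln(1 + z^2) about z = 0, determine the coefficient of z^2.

[z^0] = 0;  [z^1] = 0;  [z^2] = 1.

1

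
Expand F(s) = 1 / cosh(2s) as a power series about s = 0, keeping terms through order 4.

10*s^4/3 - 2*s^2 + 1

Invert the denominator's series and multiply.
F(0) = 1
F′(0) = 0
F′′(0) = -4
F′′′(0) = 0
F^(4)(0) = 80
The Taylor polynomial is Σ F^(k)(0)/k! · s^k.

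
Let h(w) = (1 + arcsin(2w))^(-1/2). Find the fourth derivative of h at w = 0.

153

Plug the Maclaurin series of the inner function into that of the outer and collect terms.
The coefficient of w^4 in the expansion is 51/8, so h^(4)(0) = 4! * (51/8) = 153.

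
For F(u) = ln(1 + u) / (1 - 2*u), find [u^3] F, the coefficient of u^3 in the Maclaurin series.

Expand 1/(denominator) as a geometric series and multiply by the numerator's series.
F(0) = 0
F′(0) = 1
F′′(0) = 3
F′′′(0) = 20
Dividing each by k! gives the coefficients c_0, ..., c_3.

10/3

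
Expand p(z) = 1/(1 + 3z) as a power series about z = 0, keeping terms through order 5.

[z^0] = 1;  [z^1] = -3;  [z^2] = 9;  [z^3] = -27;  [z^4] = 81;  [z^5] = -243.

-243*z^5 + 81*z^4 - 27*z^3 + 9*z^2 - 3*z + 1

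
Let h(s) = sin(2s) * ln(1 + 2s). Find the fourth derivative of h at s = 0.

64

Multiply the two series term by term and collect like powers.
The coefficient of s^4 in the expansion is 8/3, so h^(4)(0) = 4! * (8/3) = 64.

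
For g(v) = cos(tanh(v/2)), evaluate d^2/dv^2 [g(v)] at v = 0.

-1/4

Substitute the inner expansion into the outer series and collect powers.
The coefficient of v^2 in the expansion is -1/8, so g′′(0) = 2! * (-1/8) = -1/4.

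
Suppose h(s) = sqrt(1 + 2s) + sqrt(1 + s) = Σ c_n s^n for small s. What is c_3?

9/16

Expand each term separately and add.
h(0) = 2
h′(0) = 3/2
h′′(0) = -5/4
h′′′(0) = 27/8
Then c_k = h^(k)(0)/k! gives each Taylor coefficient.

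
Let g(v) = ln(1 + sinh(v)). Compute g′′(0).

-1

Let u equal the inner series; expand the outer function in u and truncate.
From the series, [v^2] g = -1/2; multiply by 2! = 2 to get -1.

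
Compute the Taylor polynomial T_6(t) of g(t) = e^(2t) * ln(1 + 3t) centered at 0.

-55*t^6 + 221*t^5/10 - 29*t^4/4 + 6*t^3 + 3*t^2/2 + 3*t

Multiply the two series term by term and collect like powers.
g(0) = 0
g′(0) = 3
g′′(0) = 3
g′′′(0) = 36
g^(4)(0) = -174
g^(5)(0) = 2652
g^(6)(0) = -39600
Dividing each by k! gives the coefficients c_0, ..., c_6.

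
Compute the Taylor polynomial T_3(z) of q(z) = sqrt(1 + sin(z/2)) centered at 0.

Let u equal the inner series; expand the outer function in u and truncate.

-z^3/384 - z^2/32 + z/4 + 1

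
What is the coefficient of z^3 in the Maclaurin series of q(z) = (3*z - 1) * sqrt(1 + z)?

-7/16

Multiply each power in the prefactor through the base expansion.
q(0) = -1
q′(0) = 5/2
q′′(0) = 13/4
q′′′(0) = -21/8
Dividing each by k! gives the coefficients c_0, ..., c_3.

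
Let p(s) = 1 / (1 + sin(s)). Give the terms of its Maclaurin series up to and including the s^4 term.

Use the geometric series for the reciprocal, then substitute.
p(0) = 1
p′(0) = -1
p′′(0) = 2
p′′′(0) = -5
p^(4)(0) = 16
The Taylor polynomial is Σ p^(k)(0)/k! · s^k.

2*s^4/3 - 5*s^3/6 + s^2 - s + 1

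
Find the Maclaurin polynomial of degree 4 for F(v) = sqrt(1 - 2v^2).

-v^4/2 - v^2 + 1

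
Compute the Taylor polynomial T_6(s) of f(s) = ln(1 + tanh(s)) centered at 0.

-s^6/45 + s^4/12 - s^2/2 + s

Compose series: expand the inner function first, then feed it into the outer expansion.
f(0) = 0
f′(0) = 1
f′′(0) = -1
f′′′(0) = 0
f^(4)(0) = 2
f^(5)(0) = 0
f^(6)(0) = -16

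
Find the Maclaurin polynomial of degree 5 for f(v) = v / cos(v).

5*v^5/24 + v^3/2 + v

Write the quotient as an unknown series and match coefficients against numerator = denominator · series.
f(0) = 0
f′(0) = 1
f′′(0) = 0
f′′′(0) = 3
f^(4)(0) = 0
f^(5)(0) = 25
Dividing each by k! gives the coefficients c_0, ..., c_5.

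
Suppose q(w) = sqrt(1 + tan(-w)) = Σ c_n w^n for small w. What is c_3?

-11/48

Plug the Maclaurin series of the inner function into that of the outer and collect terms.
[w^0] = 1;  [w^1] = -1/2;  [w^2] = -1/8;  [w^3] = -11/48.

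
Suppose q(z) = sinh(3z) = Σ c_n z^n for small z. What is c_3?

Apply the Taylor formula c_k = f^(k)(a)/k!.
q(0) = 0
q′(0) = 3
q′′(0) = 0
q′′′(0) = 27
So c_3 = q′′′(0)/3! = 9/2.

9/2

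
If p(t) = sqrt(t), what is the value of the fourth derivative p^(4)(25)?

From the series, [(t - 25)^4] p = -1/2000000; multiply by 4! = 24 to get -3/250000.

-3/250000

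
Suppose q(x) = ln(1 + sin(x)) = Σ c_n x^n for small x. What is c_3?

Plug the Maclaurin series of the inner function into that of the outer and collect terms.
[x^0] = 0;  [x^1] = 1;  [x^2] = -1/2;  [x^3] = 1/6.

1/6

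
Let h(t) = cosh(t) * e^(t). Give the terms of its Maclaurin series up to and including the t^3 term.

2*t^3/3 + t^2 + t + 1

Expand each factor separately, then convolve coefficients.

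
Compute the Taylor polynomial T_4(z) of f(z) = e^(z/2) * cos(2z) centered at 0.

Take the Cauchy product of the two expansions.
[z^0] = 1;  [z^1] = 1/2;  [z^2] = -15/8;  [z^3] = -47/48;  [z^4] = 161/384.

161*z^4/384 - 47*z^3/48 - 15*z^2/8 + z/2 + 1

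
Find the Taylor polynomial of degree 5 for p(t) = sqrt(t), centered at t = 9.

Use the known series and substitute for the argument.
p(9) = 3
p′(9) = 1/6
p′′(9) = -1/108
p′′′(9) = 1/648
p^(4)(9) = -5/11664
p^(5)(9) = 35/209952
Dividing each by k! gives the coefficients c_0, ..., c_5.

7*(t - 9)^5/5038848 - 5*(t - 9)^4/279936 + (t - 9)^3/3888 - (t - 9)^2/216 + (t - 9)/6 + 3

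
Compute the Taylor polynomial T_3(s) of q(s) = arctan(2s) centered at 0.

-8*s^3/3 + 2*s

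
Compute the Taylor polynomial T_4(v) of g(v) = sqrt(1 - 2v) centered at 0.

-5*v^4/8 - v^3/2 - v^2/2 - v + 1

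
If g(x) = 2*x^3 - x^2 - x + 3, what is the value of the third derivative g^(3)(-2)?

12

The coefficient of (x + 2)^3 in the expansion is 2, so g′′′(-2) = 3! * (2) = 12.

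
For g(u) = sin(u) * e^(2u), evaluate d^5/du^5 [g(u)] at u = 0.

41

Write out both Maclaurin series and multiply, keeping only the needed powers.
The coefficient of u^5 in the expansion is 41/120, so g^(5)(0) = 5! * (41/120) = 41.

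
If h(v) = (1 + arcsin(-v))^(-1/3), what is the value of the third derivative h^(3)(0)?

37/27

Plug the Maclaurin series of the inner function into that of the outer and collect terms.
The coefficient of v^3 in the expansion is 37/162, so h′′′(0) = 3! * (37/162) = 37/27.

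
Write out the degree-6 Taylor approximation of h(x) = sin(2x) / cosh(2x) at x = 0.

Write the quotient as an unknown series and match coefficients against numerator = denominator · series.
[x^0] = 0;  [x^1] = 2;  [x^2] = 0;  [x^3] = -16/3;  [x^4] = 0;  [x^5] = 48/5;  [x^6] = 0.

48*x^5/5 - 16*x^3/3 + 2*x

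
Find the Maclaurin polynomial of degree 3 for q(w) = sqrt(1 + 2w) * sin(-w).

2*w^3/3 - w^2 - w

Multiply the two series term by term and collect like powers.
q(0) = 0
q′(0) = -1
q′′(0) = -2
q′′′(0) = 4
The Taylor polynomial is Σ q^(k)(0)/k! · w^k.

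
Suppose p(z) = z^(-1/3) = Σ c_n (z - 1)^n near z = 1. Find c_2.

p(1) = 1
p′(1) = -1/3
p′′(1) = 4/9
So c_2 = p′′(1)/2! = 2/9.

2/9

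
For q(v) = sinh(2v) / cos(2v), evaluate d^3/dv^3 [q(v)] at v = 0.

32

Invert the denominator's series and multiply.
From the series, [v^3] q = 16/3; multiply by 3! = 6 to get 32.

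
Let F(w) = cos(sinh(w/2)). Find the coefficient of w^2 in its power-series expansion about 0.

Let u equal the inner series; expand the outer function in u and truncate.
So c_2 = F′′(0)/2! = -1/8.

-1/8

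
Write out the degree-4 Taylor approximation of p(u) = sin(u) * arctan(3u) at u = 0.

-19*u^4/2 + 3*u^2

Multiply the two series term by term and collect like powers.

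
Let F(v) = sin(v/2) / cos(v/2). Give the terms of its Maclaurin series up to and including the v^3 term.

v^3/24 + v/2

Invert the denominator's series and multiply.
[v^0] = 0;  [v^1] = 1/2;  [v^2] = 0;  [v^3] = 1/24.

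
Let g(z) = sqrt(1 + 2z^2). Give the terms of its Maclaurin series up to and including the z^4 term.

g(0) = 1
g′(0) = 0
g′′(0) = 2
g′′′(0) = 0
g^(4)(0) = -12
Then c_k = g^(k)(0)/k! gives each Taylor coefficient.

-z^4/2 + z^2 + 1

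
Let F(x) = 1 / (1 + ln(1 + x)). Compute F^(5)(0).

-694

Write 1/(1+u) = 1 - u + u^2 - u^3 + ... and substitute the series for u.
From the series, [x^5] F = -347/60; multiply by 5! = 120 to get -694.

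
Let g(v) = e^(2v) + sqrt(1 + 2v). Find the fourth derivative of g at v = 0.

Combine the two series term by term.
The coefficient of v^4 in the expansion is 1/24, so g^(4)(0) = 4! * (1/24) = 1.

1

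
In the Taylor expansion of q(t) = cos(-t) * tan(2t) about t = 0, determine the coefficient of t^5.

Multiply the two series term by term and collect like powers.
q(0) = 0
q′(0) = 2
q′′(0) = 0
q′′′(0) = 10
q^(4)(0) = 0
q^(5)(0) = 362
Dividing each by k! gives the coefficients c_0, ..., c_5.

181/60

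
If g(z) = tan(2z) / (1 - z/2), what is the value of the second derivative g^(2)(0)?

Write out both Maclaurin series and multiply, keeping only the needed powers.
From the series, [z^2] g = 1; multiply by 2! = 2 to get 2.

2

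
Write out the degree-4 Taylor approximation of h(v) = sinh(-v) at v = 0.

Differentiate repeatedly and evaluate at the center.
[v^0] = 0;  [v^1] = -1;  [v^2] = 0;  [v^3] = -1/6;  [v^4] = 0.

-v^3/6 - v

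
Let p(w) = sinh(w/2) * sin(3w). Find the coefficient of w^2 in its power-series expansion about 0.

Multiply the two series term by term and collect like powers.
[w^0] = 0;  [w^1] = 0;  [w^2] = 3/2.

3/2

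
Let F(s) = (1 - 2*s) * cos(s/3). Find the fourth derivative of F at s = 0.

1/81

Multiply each power in the prefactor through the base expansion.
The coefficient of s^4 in the expansion is 1/1944, so F^(4)(0) = 4! * (1/1944) = 1/81.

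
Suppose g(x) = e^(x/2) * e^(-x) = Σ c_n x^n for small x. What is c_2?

1/8

Expand each factor separately, then convolve coefficients.
g(0) = 1
g′(0) = -1/2
g′′(0) = 1/4
Dividing each by k! gives the coefficients c_0, ..., c_2.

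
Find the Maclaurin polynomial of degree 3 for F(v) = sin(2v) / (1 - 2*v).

20*v^3/3 + 4*v^2 + 2*v

Use 1/(1 - r) = Σ r^k on the denominator, then take the Cauchy product.
[v^0] = 0;  [v^1] = 2;  [v^2] = 4;  [v^3] = 20/3.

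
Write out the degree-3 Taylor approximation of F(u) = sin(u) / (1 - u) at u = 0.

5*u^3/6 + u^2 + u

Multiply the numerator's expansion by the denominator's geometric series.
[u^0] = 0;  [u^1] = 1;  [u^2] = 1;  [u^3] = 5/6.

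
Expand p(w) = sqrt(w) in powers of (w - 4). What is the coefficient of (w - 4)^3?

1/512

Compute the successive derivatives at the expansion point and divide by k!.
So c_3 = p′′′(4)/3! = 1/512.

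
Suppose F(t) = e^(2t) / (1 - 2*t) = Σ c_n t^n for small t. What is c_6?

7828/45

Use 1/(1 - r) = Σ r^k on the denominator, then take the Cauchy product.
F(0) = 1
F′(0) = 4
F′′(0) = 20
F′′′(0) = 128
F^(4)(0) = 1040
F^(5)(0) = 10432
F^(6)(0) = 125248
The Taylor polynomial is Σ F^(k)(0)/k! · t^k.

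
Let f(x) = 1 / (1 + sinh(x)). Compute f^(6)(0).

1232

Expand as Σ (-1)^k u^k with u equal to the inner function's series.
The coefficient of x^6 in the expansion is 77/45, so f^(6)(0) = 6! * (77/45) = 1232.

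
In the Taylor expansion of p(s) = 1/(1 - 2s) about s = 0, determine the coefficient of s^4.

[s^0] = 1;  [s^1] = 2;  [s^2] = 4;  [s^3] = 8;  [s^4] = 16.
So c_4 = p^(4)(0)/4! = 16.

16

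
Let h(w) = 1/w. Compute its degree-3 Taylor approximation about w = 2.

-(w - 2)^3/16 + (w - 2)^2/8 - (w - 2)/4 + 1/2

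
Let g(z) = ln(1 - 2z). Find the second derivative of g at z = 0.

The coefficient of z^2 in the expansion is -2, so g′′(0) = 2! * (-2) = -4.

-4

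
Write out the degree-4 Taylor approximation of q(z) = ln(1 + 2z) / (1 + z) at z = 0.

Write out both Maclaurin series and multiply, keeping only the needed powers.
q(0) = 0
q′(0) = 2
q′′(0) = -8
q′′′(0) = 40
q^(4)(0) = -256
The Taylor polynomial is Σ q^(k)(0)/k! · z^k.

-32*z^4/3 + 20*z^3/3 - 4*z^2 + 2*z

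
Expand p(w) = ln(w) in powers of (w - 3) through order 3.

(w - 3)^3/81 - (w - 3)^2/18 + (w - 3)/3 + ln(3)

p(3) = ln(3)
p′(3) = 1/3
p′′(3) = -1/9
p′′′(3) = 2/27
Dividing each by k! gives the coefficients c_0, ..., c_3.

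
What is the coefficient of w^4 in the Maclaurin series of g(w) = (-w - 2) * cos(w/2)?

Shift and add copies of the series according to the polynomial's terms.

-1/192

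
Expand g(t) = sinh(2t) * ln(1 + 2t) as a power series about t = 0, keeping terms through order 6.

152*t^6/9 - 32*t^5/3 + 8*t^4 - 4*t^3 + 4*t^2

Take the Cauchy product of the two expansions.
[t^0] = 0;  [t^1] = 0;  [t^2] = 4;  [t^3] = -4;  [t^4] = 8;  [t^5] = -32/3;  [t^6] = 152/9.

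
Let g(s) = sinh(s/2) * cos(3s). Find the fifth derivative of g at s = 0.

Take the Cauchy product of the two expansions.
The coefficient of s^5 in the expansion is 6121/3840, so g^(5)(0) = 5! * (6121/3840) = 6121/32.

6121/32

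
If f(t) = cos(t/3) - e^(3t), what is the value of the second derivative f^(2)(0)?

Expand each term separately and add.
The coefficient of t^2 in the expansion is -41/9, so f′′(0) = 2! * (-41/9) = -82/9.

-82/9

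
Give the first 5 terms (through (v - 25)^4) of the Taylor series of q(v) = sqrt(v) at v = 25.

q(25) = 5
q′(25) = 1/10
q′′(25) = -1/500
q′′′(25) = 3/25000
q^(4)(25) = -3/250000

-(v - 25)^4/2000000 + (v - 25)^3/50000 - (v - 25)^2/1000 + (v - 25)/10 + 5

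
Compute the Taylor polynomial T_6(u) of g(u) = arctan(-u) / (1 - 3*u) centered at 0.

Use 1/(1 - r) = Σ r^k on the denominator, then take the Cauchy product.
g(0) = 0
g′(0) = -1
g′′(0) = -6
g′′′(0) = -52
g^(4)(0) = -624
g^(5)(0) = -9384
g^(6)(0) = -168912
Then c_k = g^(k)(0)/k! gives each Taylor coefficient.

-1173*u^6/5 - 391*u^5/5 - 26*u^4 - 26*u^3/3 - 3*u^2 - u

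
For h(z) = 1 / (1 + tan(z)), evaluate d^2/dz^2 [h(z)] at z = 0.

2

Write 1/(1+u) = 1 - u + u^2 - u^3 + ... and substitute the series for u.
From the series, [z^2] h = 1; multiply by 2! = 2 to get 2.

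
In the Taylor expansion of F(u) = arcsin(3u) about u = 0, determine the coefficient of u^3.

[u^0] = 0;  [u^1] = 3;  [u^2] = 0;  [u^3] = 9/2.

9/2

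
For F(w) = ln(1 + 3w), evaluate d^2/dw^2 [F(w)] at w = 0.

Compute the successive derivatives at the expansion point and divide by k!.
The coefficient of w^2 in the expansion is -9/2, so F′′(0) = 2! * (-9/2) = -9.

-9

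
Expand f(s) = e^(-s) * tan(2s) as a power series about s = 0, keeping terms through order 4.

-3*s^4 + 11*s^3/3 - 2*s^2 + 2*s

Expand each factor separately, then convolve coefficients.
f(0) = 0
f′(0) = 2
f′′(0) = -4
f′′′(0) = 22
f^(4)(0) = -72
Dividing each by k! gives the coefficients c_0, ..., c_4.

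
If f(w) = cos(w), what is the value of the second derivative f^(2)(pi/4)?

From the series, [(w - pi/4)^2] f = -sqrt(2)/4; multiply by 2! = 2 to get -sqrt(2)/2.

-sqrt(2)/2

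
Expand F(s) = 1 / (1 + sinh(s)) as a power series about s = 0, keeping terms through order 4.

Write 1/(1+u) = 1 - u + u^2 - u^3 + ... and substitute the series for u.
F(0) = 1
F′(0) = -1
F′′(0) = 2
F′′′(0) = -7
F^(4)(0) = 32
Dividing each by k! gives the coefficients c_0, ..., c_4.

4*s^4/3 - 7*s^3/6 + s^2 - s + 1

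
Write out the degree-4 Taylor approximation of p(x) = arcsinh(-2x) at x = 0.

4*x^3/3 - 2*x

p(0) = 0
p′(0) = -2
p′′(0) = 0
p′′′(0) = 8
p^(4)(0) = 0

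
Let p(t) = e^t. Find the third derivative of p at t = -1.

e^(-1)

The coefficient of (t + 1)^3 in the expansion is e^(-1)/6, so p′′′(-1) = 3! * (e^(-1)/6) = e^(-1).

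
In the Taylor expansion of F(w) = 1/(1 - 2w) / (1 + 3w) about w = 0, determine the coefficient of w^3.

Take the Cauchy product of the two expansions.

-13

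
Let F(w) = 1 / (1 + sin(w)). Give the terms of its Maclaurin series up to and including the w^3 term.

-5*w^3/6 + w^2 - w + 1

Use the geometric series for the reciprocal, then substitute.
[w^0] = 1;  [w^1] = -1;  [w^2] = 1;  [w^3] = -5/6.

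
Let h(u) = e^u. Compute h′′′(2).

e^(2)

The coefficient of (u - 2)^3 in the expansion is e^(2)/6, so h′′′(2) = 3! * (e^(2)/6) = e^(2).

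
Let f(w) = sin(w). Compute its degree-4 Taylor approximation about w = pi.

Apply the Taylor formula c_k = f^(k)(a)/k!.
f(pi) = 0
f′(pi) = -1
f′′(pi) = 0
f′′′(pi) = 1
f^(4)(pi) = 0

(w - pi)^3/6 - (w - pi)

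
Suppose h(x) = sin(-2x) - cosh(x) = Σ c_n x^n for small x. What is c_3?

Combine the two series term by term.
h(0) = -1
h′(0) = -2
h′′(0) = -1
h′′′(0) = 8
The Taylor polynomial is Σ h^(k)(0)/k! · x^k.

4/3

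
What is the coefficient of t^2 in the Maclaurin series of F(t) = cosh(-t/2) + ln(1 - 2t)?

-15/8

Expand each term separately and add.
F(0) = 1
F′(0) = -2
F′′(0) = -15/4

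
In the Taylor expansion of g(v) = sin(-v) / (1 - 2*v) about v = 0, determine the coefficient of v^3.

-23/6

Use 1/(1 - r) = Σ r^k on the denominator, then take the Cauchy product.
[v^0] = 0;  [v^1] = -1;  [v^2] = -2;  [v^3] = -23/6.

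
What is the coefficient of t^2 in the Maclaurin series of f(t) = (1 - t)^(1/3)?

f(0) = 1
f′(0) = -1/3
f′′(0) = -2/9
The Taylor polynomial is Σ f^(k)(0)/k! · t^k.

-1/9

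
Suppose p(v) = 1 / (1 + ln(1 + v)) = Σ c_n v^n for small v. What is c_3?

Write 1/(1+u) = 1 - u + u^2 - u^3 + ... and substitute the series for u.

-7/3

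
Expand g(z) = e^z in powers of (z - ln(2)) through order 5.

g(ln(2)) = 2
g′(ln(2)) = 2
g′′(ln(2)) = 2
g′′′(ln(2)) = 2
g^(4)(ln(2)) = 2
g^(5)(ln(2)) = 2

(z - ln(2))^5/60 + (z - ln(2))^4/12 + (z - ln(2))^3/3 + (z - ln(2))^2 + 2*(z - ln(2)) + 2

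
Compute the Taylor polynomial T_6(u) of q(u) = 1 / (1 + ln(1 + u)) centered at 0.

3289*u^6/360 - 347*u^5/60 + 11*u^4/3 - 7*u^3/3 + 3*u^2/2 - u + 1

Write 1/(1+u) = 1 - u + u^2 - u^3 + ... and substitute the series for u.
q(0) = 1
q′(0) = -1
q′′(0) = 3
q′′′(0) = -14
q^(4)(0) = 88
q^(5)(0) = -694
q^(6)(0) = 6578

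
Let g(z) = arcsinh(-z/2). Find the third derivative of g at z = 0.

1/8

Use the known series and substitute for the argument.
The coefficient of z^3 in the expansion is 1/48, so g′′′(0) = 3! * (1/48) = 1/8.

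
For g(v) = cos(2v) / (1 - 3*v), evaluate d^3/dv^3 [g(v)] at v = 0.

Expand 1/(denominator) as a geometric series and multiply by the numerator's series.
The coefficient of v^3 in the expansion is 21, so g′′′(0) = 3! * (21) = 126.

126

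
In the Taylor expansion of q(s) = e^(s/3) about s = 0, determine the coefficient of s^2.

q(0) = 1
q′(0) = 1/3
q′′(0) = 1/9
So c_2 = q′′(0)/2! = 1/18.

1/18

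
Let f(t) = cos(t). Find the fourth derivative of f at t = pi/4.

sqrt(2)/2

The coefficient of (t - pi/4)^4 in the expansion is sqrt(2)/48, so f^(4)(pi/4) = 4! * (sqrt(2)/48) = sqrt(2)/2.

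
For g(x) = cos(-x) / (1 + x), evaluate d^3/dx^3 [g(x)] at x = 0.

Write out both Maclaurin series and multiply, keeping only the needed powers.
The coefficient of x^3 in the expansion is -1/2, so g′′′(0) = 3! * (-1/2) = -3.

-3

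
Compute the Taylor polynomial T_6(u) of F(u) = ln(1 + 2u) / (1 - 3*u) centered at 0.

Expand 1/(denominator) as a geometric series and multiply by the numerator's series.
F(0) = 0
F′(0) = 2
F′′(0) = 8
F′′′(0) = 88
F^(4)(0) = 960
F^(5)(0) = 15168
F^(6)(0) = 265344

5528*u^6/15 + 632*u^5/5 + 40*u^4 + 44*u^3/3 + 4*u^2 + 2*u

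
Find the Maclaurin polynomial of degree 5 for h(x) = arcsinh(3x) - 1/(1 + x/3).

Add the two expansions coefficient-wise.
[x^0] = -1;  [x^1] = 10/3;  [x^2] = -1/9;  [x^3] = -241/54;  [x^4] = -1/81;  [x^5] = 177187/9720.

177187*x^5/9720 - x^4/81 - 241*x^3/54 - x^2/9 + 10*x/3 - 1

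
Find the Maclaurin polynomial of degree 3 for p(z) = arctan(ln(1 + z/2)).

Plug the Maclaurin series of the inner function into that of the outer and collect terms.

-z^2/8 + z/2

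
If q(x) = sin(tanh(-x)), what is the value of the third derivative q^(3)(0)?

3

Let u equal the inner series; expand the outer function in u and truncate.
From the series, [x^3] q = 1/2; multiply by 3! = 6 to get 3.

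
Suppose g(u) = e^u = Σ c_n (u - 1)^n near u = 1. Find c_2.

[(u - 1)^0] = e;  [(u - 1)^1] = e;  [(u - 1)^2] = e/2.
So c_2 = g′′(1)/2! = e/2.

e/2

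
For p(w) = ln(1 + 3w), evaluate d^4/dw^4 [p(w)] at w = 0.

The coefficient of w^4 in the expansion is -81/4, so p^(4)(0) = 4! * (-81/4) = -486.

-486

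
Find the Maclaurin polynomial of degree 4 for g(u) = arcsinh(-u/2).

u^3/48 - u/2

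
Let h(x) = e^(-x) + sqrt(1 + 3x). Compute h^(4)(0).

-1199/16

Expand each term separately and add.
From the series, [x^4] h = -1199/384; multiply by 4! = 24 to get -1199/16.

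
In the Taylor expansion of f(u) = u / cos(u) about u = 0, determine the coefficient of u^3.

1/2

Divide the numerator series by the denominator series (power-series long division).
f(0) = 0
f′(0) = 1
f′′(0) = 0
f′′′(0) = 3
The Taylor polynomial is Σ f^(k)(0)/k! · u^k.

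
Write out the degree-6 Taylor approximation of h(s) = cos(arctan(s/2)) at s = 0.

Compose series: expand the inner function first, then feed it into the outer expansion.
[s^0] = 1;  [s^1] = 0;  [s^2] = -1/8;  [s^3] = 0;  [s^4] = 3/128;  [s^5] = 0;  [s^6] = -5/1024.

-5*s^6/1024 + 3*s^4/128 - s^2/8 + 1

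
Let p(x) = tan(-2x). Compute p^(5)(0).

The coefficient of x^5 in the expansion is -64/15, so p^(5)(0) = 5! * (-64/15) = -512.

-512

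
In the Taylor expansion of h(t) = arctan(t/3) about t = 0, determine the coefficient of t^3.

Apply the Taylor formula c_k = f^(k)(a)/k!.
h(0) = 0
h′(0) = 1/3
h′′(0) = 0
h′′′(0) = -2/27
The Taylor polynomial is Σ h^(k)(0)/k! · t^k.

-1/81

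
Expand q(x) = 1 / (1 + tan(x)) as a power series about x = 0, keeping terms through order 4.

5*x^4/3 - 4*x^3/3 + x^2 - x + 1

Expand as Σ (-1)^k u^k with u equal to the inner function's series.
q(0) = 1
q′(0) = -1
q′′(0) = 2
q′′′(0) = -8
q^(4)(0) = 40
Then c_k = q^(k)(0)/k! gives each Taylor coefficient.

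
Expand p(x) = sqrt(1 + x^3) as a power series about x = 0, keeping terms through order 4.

x^3/2 + 1

Apply the Taylor formula c_k = f^(k)(a)/k!.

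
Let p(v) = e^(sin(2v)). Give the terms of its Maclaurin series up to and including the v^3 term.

2*v^2 + 2*v + 1

Plug the Maclaurin series of the inner function into that of the outer and collect terms.
[v^0] = 1;  [v^1] = 2;  [v^2] = 2;  [v^3] = 0.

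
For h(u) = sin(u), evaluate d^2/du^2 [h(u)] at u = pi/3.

-sqrt(3)/2

The coefficient of (u - pi/3)^2 in the expansion is -sqrt(3)/4, so h′′(pi/3) = 2! * (-sqrt(3)/4) = -sqrt(3)/2.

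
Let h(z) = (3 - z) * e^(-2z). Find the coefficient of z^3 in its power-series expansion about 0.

Distribute the polynomial across the series and collect like powers.
h(0) = 3
h′(0) = -7
h′′(0) = 16
h′′′(0) = -36
So c_3 = h′′′(0)/3! = -6.

-6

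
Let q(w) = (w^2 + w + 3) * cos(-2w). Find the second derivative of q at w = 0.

-10

Multiply each power in the prefactor through the base expansion.
The coefficient of w^2 in the expansion is -5, so q′′(0) = 2! * (-5) = -10.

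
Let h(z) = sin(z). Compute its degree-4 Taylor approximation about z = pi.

(z - pi)^3/6 - (z - pi)

[(z - pi)^0] = 0;  [(z - pi)^1] = -1;  [(z - pi)^2] = 0;  [(z - pi)^3] = 1/6;  [(z - pi)^4] = 0.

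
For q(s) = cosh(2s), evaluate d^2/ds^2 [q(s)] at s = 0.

The coefficient of s^2 in the expansion is 2, so q′′(0) = 2! * (2) = 4.

4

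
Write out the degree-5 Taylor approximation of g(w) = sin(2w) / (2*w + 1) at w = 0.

Expand 1/(denominator) as a geometric series and multiply by the numerator's series.
g(0) = 0
g′(0) = 2
g′′(0) = -8
g′′′(0) = 40
g^(4)(0) = -320
g^(5)(0) = 3232

404*w^5/15 - 40*w^4/3 + 20*w^3/3 - 4*w^2 + 2*w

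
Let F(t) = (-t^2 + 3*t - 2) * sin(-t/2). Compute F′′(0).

Distribute the polynomial across the series and collect like powers.
From the series, [t^2] F = -3/2; multiply by 2! = 2 to get -3.

-3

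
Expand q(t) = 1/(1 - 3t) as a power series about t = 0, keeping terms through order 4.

81*t^4 + 27*t^3 + 9*t^2 + 3*t + 1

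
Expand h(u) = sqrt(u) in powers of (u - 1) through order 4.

h(1) = 1
h′(1) = 1/2
h′′(1) = -1/4
h′′′(1) = 3/8
h^(4)(1) = -15/16
Then c_k = h^(k)(1)/k! gives each Taylor coefficient.

-5*(u - 1)^4/128 + (u - 1)^3/16 - (u - 1)^2/8 + (u - 1)/2 + 1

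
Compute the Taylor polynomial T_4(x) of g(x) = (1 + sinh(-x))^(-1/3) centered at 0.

Plug the Maclaurin series of the inner function into that of the outer and collect terms.
g(0) = 1
g′(0) = 1/3
g′′(0) = 4/9
g′′′(0) = 37/27
g^(4)(0) = 424/81
Then c_k = g^(k)(0)/k! gives each Taylor coefficient.

53*x^4/243 + 37*x^3/162 + 2*x^2/9 + x/3 + 1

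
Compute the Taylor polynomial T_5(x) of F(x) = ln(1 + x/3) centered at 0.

[x^0] = 0;  [x^1] = 1/3;  [x^2] = -1/18;  [x^3] = 1/81;  [x^4] = -1/324;  [x^5] = 1/1215.

x^5/1215 - x^4/324 + x^3/81 - x^2/18 + x/3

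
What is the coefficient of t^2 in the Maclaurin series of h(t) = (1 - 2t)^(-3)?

Differentiate repeatedly and evaluate at the center.
[t^0] = 1;  [t^1] = 6;  [t^2] = 24.
So c_2 = h′′(0)/2! = 24.

24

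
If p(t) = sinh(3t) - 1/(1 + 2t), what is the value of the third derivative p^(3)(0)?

Add the two expansions coefficient-wise.
From the series, [t^3] p = 25/2; multiply by 3! = 6 to get 75.

75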